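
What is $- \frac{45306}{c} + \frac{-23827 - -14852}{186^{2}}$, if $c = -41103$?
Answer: $\frac{133167439}{157999932} \approx 0.84283$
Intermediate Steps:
$- \frac{45306}{c} + \frac{-23827 - -14852}{186^{2}} = - \frac{45306}{-41103} + \frac{-23827 - -14852}{186^{2}} = \left(-45306\right) \left(- \frac{1}{41103}\right) + \frac{-23827 + 14852}{34596} = \frac{5034}{4567} - \frac{8975}{34596} = \frac{133167439}{157999932}$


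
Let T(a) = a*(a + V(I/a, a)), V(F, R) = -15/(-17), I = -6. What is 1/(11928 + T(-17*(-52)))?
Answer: 1/794164 ≈ 1.2592e-6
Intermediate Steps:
V(F, R) = 15/17 (V(F, R) = -15*(-1/17) = 15/17)
T(a) = a*(15/17 + a) (T(a) = a*(a + 15/17) = a*(15/17 + a))
1/(11928 + T(-17*(-52))) = 1/(11928 + (-17*(-52))*(15 + 17*(-17*(-52)))/17) = 1/(11928 + (1/17)*884*(15 + 17*884)) = 1/(11928 + (1/17)*884*(15 + 15028)) = 1/(11928 + (1/17)*884*15043) = 1/(11928 + 782236) = 1/794164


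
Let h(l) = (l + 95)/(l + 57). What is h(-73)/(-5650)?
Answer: 11/45200 ≈ 0.00024336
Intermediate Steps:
h(l) = (95 + l)/(57 + l)
h(-73)/(-5650) = ((95 - 73)/(57 - 73))/(-5650) = (22/(-16))*(-1/5650) = -1/16*22*(-1/5650) = -11/8*(-1/5650) = 11/45200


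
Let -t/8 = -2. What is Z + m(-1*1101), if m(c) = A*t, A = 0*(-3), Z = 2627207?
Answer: 2627207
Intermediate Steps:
t = 16 (t = -8*(-2) = 16)
A = 0
m(c) = 0 (m(c) = 0*16 = 0)
Z + m(-1*1101) = 2627207 + 0 = 2627207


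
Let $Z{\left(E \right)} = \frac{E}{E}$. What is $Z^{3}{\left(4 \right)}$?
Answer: $1$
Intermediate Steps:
$Z{\left(E \right)} = 1$
$Z^{3}{\left(4 \right)} = 1^{3} = 1$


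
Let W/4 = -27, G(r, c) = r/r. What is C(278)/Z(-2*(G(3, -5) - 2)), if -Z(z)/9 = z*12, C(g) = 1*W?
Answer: 1/2 ≈ 0.50000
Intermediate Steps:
G(r, c) = 1
W = -108 (W = 4*(-27) = -108)
C(g) = -108 (C(g) = 1*(-108) = -108)
Z(z) = -108*z (Z(z) = -9*z*12 = -108*z)
C(278)/Z(-2*(G(3, -5) - 2)) = -108*1/(216*(1 - 2)) = -108/((-(-216)*(-1))) = -108/((-108*2)) = -108/(-216) = -108*(-1/216) = 1/2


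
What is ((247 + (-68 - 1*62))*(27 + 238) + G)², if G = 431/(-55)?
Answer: 2906493064336/3025 ≈ 9.6082e+8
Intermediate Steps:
G = -431/55 (G = 431*(-1/55) = -431/55 ≈ -7.8364)
((247 + (-68 - 1*62))*(27 + 238) + G)² = ((247 + (-68 - 1*62))*(27 + 238) - 431/55)² = ((247 + (-68 - 62))*265 - 431/55)² = ((247 - 130)*265 - 431/55)² = (117*265 - 431/55)² = (31005 - 431/55)² = (1704844/55)² = 2906493064336/3025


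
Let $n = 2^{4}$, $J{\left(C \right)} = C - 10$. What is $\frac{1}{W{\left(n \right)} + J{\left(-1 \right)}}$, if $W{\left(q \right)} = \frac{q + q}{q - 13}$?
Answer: $-3$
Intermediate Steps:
$J{\left(C \right)} = -10 + C$ ($J{\left(C \right)} = C - 10 = -10 + C$)
$n = 16$
$W{\left(q \right)} = \frac{2 q}{-13 + q}$
$\frac{1}{W{\left(n \right)} + J{\left(-1 \right)}} = \frac{1}{2 \cdot 16 \frac{1}{-13 + 16} - 11} = \frac{1}{2 \cdot 16 \cdot \frac{1}{3} - 11} = \frac{1}{\frac{32}{3} - 11} = \frac{1}{- \frac{1}{3}} = -3$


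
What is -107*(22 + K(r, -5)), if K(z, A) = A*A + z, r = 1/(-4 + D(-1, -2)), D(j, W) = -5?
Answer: -45154/9 ≈ -5017.1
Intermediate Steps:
r = -⅑ (r = 1/(-4 - 5) = 1/(-9) = -⅑ ≈ -0.11111)
K(z, A) = z + A² (K(z, A) = A² + z = z + A²)
-107*(22 + K(r, -5)) = -107*(22 + (-⅑ + (-5)²)) = -107*(22 + (-⅑ + 25)) = -107*(22 + 224/9) = -107*422/9 = -45154/9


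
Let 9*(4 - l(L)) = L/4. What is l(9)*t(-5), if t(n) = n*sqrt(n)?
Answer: -75*I*sqrt(5)/4 ≈ -41.926*I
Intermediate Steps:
l(L) = 4 - L/36 (l(L) = 4 - L/(9*4) = 4 - L/36)
t(n) = n**(3/2)
l(9)*t(-5) = (4 - 1/36*9)*(-5)**(3/2) = (4 - 1/4)*(-5*I*sqrt(5)) = 15*(-5*I*sqrt(5))/4 = -75*I*sqrt(5)/4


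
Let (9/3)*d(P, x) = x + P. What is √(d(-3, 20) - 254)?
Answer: I*√2235/3 ≈ 15.759*I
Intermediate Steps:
d(P, x) = P/3 + x/3 (d(P, x) = (x + P)/3 = (P + x)/3 = P/3 + x/3)
√(d(-3, 20) - 254) = √(((⅓)*(-3) + (⅓)*20) - 254) = √((-1 + 20/3) - 254) = √(17/3 - 254) = √(-745/3) = I*√2235/3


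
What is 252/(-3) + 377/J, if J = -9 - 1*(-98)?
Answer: -7099/89 ≈ -79.764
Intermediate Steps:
J = 89 (J = -9 + 98 = 89)
252/(-3) + 377/J = 252/(-3) + 377/89 = 252*(-⅓) + 377*(1/89) = -84 + 377/89 = -7099/89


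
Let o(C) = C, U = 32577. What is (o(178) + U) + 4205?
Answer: 36960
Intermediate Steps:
(o(178) + U) + 4205 = (178 + 32577) + 4205 = 32755 + 4205 = 36960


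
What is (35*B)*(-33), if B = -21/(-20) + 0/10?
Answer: -4851/4 ≈ -1212.8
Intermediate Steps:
B = 21/20 (B = -21*(-1/20) + 0*(⅒) = 21/20 + 0 = 21/20 ≈ 1.0500)
(35*B)*(-33) = (35*(21/20))*(-33) = (147/4)*(-33) = -4851/4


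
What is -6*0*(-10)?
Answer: 0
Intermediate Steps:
-6*0*(-10) = 0*(-10) = 0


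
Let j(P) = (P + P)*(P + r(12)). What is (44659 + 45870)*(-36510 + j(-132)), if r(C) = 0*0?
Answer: -150459198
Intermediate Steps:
r(C) = 0
j(P) = 2*P² (j(P) = (P + P)*(P + 0) = (2*P)*P = 2*P²)
(44659 + 45870)*(-36510 + j(-132)) = (44659 + 45870)*(-36510 + 2*(-132)²) = 90529*(-36510 + 2*17424) = 90529*(-36510 + 34848) = 90529*(-1662) = -150459198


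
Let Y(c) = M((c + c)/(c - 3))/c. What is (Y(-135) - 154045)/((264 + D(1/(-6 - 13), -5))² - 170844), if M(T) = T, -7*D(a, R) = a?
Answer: 188018256034/123450435543 ≈ 1.5230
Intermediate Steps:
D(a, R) = -a/7
Y(c) = 2/(-3 + c) (Y(c) = ((c + c)/(c - 3))/c = ((2*c)/(-3 + c))/c = (2*c/(-3 + c))/c = 2/(-3 + c))
(Y(-135) - 154045)/((264 + D(1/(-6 - 13), -5))² - 170844) = (2/(-3 - 135) - 154045)/((264 - 1/(7*(-6 - 13)))² - 170844) = (2/(-138) - 154045)/((264 - ⅐/(-19))² - 170844) = (2*(-1/138) - 154045)/((264 - ⅐*(-1/19))² - 170844) = (-1/69 - 154045)/((264 + 1/133)² - 170844) = -10629106/(69*((35113/133)² - 170844)) = -10629106/(69*(1232922769/17689 - 170844)) = -10629106/(69*(-1789136747/17689)) = -10629106/69*(-17689/1789136747) = 188018256034/123450435543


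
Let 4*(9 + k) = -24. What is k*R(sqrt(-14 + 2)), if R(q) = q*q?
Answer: 180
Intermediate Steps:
k = -15 (k = -9 + (1/4)*(-24) = -9 - 6 = -15)
R(q) = q**2
k*R(sqrt(-14 + 2)) = -15*(sqrt(-14 + 2))**2 = -15*(sqrt(-12))**2 = -15*(2*I*sqrt(3))**2 = -15*(-12) = 180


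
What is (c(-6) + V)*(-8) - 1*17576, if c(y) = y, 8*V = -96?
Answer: -17432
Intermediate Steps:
V = -12 (V = (⅛)*(-96) = -12)
(c(-6) + V)*(-8) - 1*17576 = (-6 - 12)*(-8) - 1*17576 = -18*(-8) - 17576 = 144 - 17576 = -17432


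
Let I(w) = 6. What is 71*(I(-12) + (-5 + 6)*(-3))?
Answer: 213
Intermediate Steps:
71*(I(-12) + (-5 + 6)*(-3)) = 71*(6 + (-5 + 6)*(-3)) = 71*(6 + 1*(-3)) = 71*(6 - 3) = 71*3 = 213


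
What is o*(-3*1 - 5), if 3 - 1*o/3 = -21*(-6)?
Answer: 2952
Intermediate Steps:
o = -369 (o = 9 - (-63)*(-6) = 9 - 3*126 = 9 - 378 = -369)
o*(-3*1 - 5) = -369*(-3*1 - 5) = -369*(-3 - 5) = -369*(-8) = 2952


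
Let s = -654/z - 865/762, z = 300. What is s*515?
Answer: -3252431/1905 ≈ -1707.3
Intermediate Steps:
s = -31577/9525 (s = -654/300 - 865/762 = -654*1/300 - 865*1/762 = -109/50 - 865/762 = -31577/9525 ≈ -3.3152)
s*515 = -31577/9525*515 = -3252431/1905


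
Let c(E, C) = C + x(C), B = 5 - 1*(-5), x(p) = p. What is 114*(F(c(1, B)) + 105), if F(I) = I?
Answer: 14250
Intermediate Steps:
B = 10 (B = 5 + 5 = 10)
c(E, C) = 2*C (c(E, C) = C + C = 2*C)
114*(F(c(1, B)) + 105) = 114*(2*10 + 105) = 114*(20 + 105) = 114*125 = 14250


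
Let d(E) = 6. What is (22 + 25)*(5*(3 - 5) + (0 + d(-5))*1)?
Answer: -188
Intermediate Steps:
(22 + 25)*(5*(3 - 5) + (0 + d(-5))*1) = (22 + 25)*(5*(3 - 5) + (0 + 6)*1) = 47*(5*(-2) + 6*1) = 47*(-10 + 6) = 47*(-4) = -188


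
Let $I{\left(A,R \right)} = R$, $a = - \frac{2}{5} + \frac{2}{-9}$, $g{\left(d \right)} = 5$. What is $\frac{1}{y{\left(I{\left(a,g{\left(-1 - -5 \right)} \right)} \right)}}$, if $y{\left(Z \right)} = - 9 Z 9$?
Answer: $- \frac{1}{405} \approx -0.0024691$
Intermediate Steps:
$a = - \frac{28}{45}$ ($a = \left(-2\right) \frac{1}{5} + 2 \left(- \frac{1}{9}\right) = - \frac{2}{5} - \frac{2}{9} = - \frac{28}{45} \approx -0.62222$)
$y{\left(Z \right)} = - 81 Z$
$\frac{1}{y{\left(I{\left(a,g{\left(-1 - -5 \right)} \right)} \right)}} = \frac{1}{\left(-81\right) 5} = \frac{1}{-405} = - \frac{1}{405}$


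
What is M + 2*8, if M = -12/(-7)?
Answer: 124/7 ≈ 17.714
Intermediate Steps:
M = 12/7 (M = -12*(-1/7) = 12/7 ≈ 1.7143)
M + 2*8 = 12/7 + 2*8 = 12/7 + 16 = 124/7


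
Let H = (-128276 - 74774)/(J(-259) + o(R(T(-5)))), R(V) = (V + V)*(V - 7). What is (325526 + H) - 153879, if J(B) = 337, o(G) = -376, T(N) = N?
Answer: 6897283/39 ≈ 1.7685e+5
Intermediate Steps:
R(V) = 2*V*(-7 + V) (R(V) = (2*V)*(-7 + V) = 2*V*(-7 + V))
H = 203050/39 (H = (-128276 - 74774)/(337 - 376) = -203050/(-39) = -203050*(-1/39) = 203050/39 ≈ 5206.4)
(325526 + H) - 153879 = (325526 + 203050/39) - 153879 = 12898564/39 - 153879 = 6897283/39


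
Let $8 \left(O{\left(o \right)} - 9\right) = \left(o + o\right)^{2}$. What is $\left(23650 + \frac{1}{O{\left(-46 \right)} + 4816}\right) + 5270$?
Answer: $\frac{170136361}{5883} \approx 28920.0$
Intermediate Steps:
$O{\left(o \right)} = 9 + \frac{o^{2}}{2}$ ($O{\left(o \right)} = 9 + \frac{\left(o + o\right)^{2}}{8} = 9 + \frac{\left(2 o\right)^{2}}{8} = 9 + \frac{4 o^{2}}{8} = 9 + \frac{o^{2}}{2}$)
$\left(23650 + \frac{1}{O{\left(-46 \right)} + 4816}\right) + 5270 = \left(23650 + \frac{1}{\left(9 + \frac{\left(-46\right)^{2}}{2}\right) + 4816}\right) + 5270 = \left(23650 + \frac{1}{\left(9 + \frac{1}{2} \cdot 2116\right) + 4816}\right) + 5270 = \left(23650 + \frac{1}{\left(9 + 1058\right) + 4816}\right) + 5270 = \left(23650 + \frac{1}{1067 + 4816}\right) + 5270 = \left(23650 + \frac{1}{5883}\right) + 5270 = \frac{139132951}{5883} + 5270 = \frac{170136361}{5883}$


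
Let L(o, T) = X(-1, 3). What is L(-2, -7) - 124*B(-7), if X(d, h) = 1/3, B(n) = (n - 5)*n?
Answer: -31247/3 ≈ -10416.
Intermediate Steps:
B(n) = n*(-5 + n) (B(n) = (-5 + n)*n = n*(-5 + n))
X(d, h) = 1/3 (X(d, h) = 1*(1/3) = 1/3)
L(o, T) = 1/3
L(-2, -7) - 124*B(-7) = 1/3 - (-868)*(-5 - 7) = 1/3 - (-868)*(-12) = 1/3 - 124*84 = 1/3 - 10416 = -31247/3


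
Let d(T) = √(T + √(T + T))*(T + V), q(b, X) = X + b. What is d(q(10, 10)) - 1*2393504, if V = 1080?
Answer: -2393504 + 1100*√(20 + 2*√10) ≈ -2.3879e+6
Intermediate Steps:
d(T) = √(T + √2*√T)*(1080 + T) (d(T) = √(T + √(T + T))*(T + 1080) = √(T + √(2*T))*(1080 + T) = √(T + √2*√T)*(1080 + T))
d(q(10, 10)) - 1*2393504 = √((10 + 10) + √2*√(10 + 10))*(1080 + (10 + 10)) - 1*2393504 = √(20 + √2*√20)*(1080 + 20) - 2393504 = √(20 + √2*(2*√5))*1100 - 2393504 = √(20 + 2*√10)*1100 - 2393504 = 1100*√(20 + 2*√10) - 2393504 = -2393504 + 1100*√(20 + 2*√10)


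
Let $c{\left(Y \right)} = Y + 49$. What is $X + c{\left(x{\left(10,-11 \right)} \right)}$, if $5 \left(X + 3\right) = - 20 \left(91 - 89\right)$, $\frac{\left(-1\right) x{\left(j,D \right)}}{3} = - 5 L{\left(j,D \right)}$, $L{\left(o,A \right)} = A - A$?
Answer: $38$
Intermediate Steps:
$L{\left(o,A \right)} = 0$
$x{\left(j,D \right)} = 0$ ($x{\left(j,D \right)} = - 3 \left(\left(-5\right) 0\right) = \left(-3\right) 0 = 0$)
$c{\left(Y \right)} = 49 + Y$
$X = -11$ ($X = -3 + \frac{\left(-20\right) \left(91 - 89\right)}{5} = -3 + \frac{\left(-20\right) 2}{5} = -3 + \frac{1}{5} \left(-40\right) = -3 - 8 = -11$)
$X + c{\left(x{\left(10,-11 \right)} \right)} = -11 + \left(49 + 0\right) = -11 + 49 = 38$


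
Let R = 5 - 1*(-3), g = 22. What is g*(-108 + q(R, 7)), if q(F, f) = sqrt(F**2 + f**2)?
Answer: -2376 + 22*sqrt(113) ≈ -2142.1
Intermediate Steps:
R = 8 (R = 5 + 3 = 8)
g*(-108 + q(R, 7)) = 22*(-108 + sqrt(8**2 + 7**2)) = 22*(-108 + sqrt(64 + 49)) = 22*(-108 + sqrt(113)) = -2376 + 22*sqrt(113)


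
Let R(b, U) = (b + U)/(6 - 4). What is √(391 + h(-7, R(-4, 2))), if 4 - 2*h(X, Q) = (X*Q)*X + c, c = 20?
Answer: √1630/2 ≈ 20.187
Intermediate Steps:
R(b, U) = U/2 + b/2 (R(b, U) = (U + b)/2 = (U + b)*(½) = U/2 + b/2)
h(X, Q) = -8 - Q*X²/2 (h(X, Q) = 2 - ((X*Q)*X + 20)/2 = 2 - ((Q*X)*X + 20)/2 = 2 - (Q*X² + 20)/2 = 2 - (20 + Q*X²)/2 = 2 + (-10 - Q*X²/2) = -8 - Q*X²/2)
√(391 + h(-7, R(-4, 2))) = √(391 + (-8 - ½*((½)*2 + (½)*(-4))*(-7)²)) = √(391 + (-8 - ½*(1 - 2)*49)) = √(391 + (-8 - ½*(-1)*49)) = √(391 + (-8 + 49/2)) = √(391 + 33/2) = √(815/2) = √1630/2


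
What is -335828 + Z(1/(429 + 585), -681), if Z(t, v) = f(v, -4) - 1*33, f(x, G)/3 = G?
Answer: -335873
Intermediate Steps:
f(x, G) = 3*G
Z(t, v) = -45 (Z(t, v) = 3*(-4) - 1*33 = -12 - 33 = -45)
-335828 + Z(1/(429 + 585), -681) = -335828 - 45 = -335873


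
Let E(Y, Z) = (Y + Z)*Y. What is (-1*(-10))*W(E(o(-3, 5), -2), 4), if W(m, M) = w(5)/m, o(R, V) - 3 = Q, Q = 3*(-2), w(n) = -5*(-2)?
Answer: 20/3 ≈ 6.6667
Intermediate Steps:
w(n) = 10
Q = -6
o(R, V) = -3 (o(R, V) = 3 - 6 = -3)
E(Y, Z) = Y*(Y + Z)
W(m, M) = 10/m
(-1*(-10))*W(E(o(-3, 5), -2), 4) = (-1*(-10))*(10/((-3*(-3 - 2)))) = 10*(10/((-3*(-5)))) = 10*(10/15) = 10*(10*(1/15)) = 10*(⅔) = 20/3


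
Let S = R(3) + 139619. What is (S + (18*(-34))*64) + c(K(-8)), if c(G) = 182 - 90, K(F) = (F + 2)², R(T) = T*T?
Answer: 100552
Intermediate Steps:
R(T) = T²
S = 139628 (S = 3² + 139619 = 9 + 139619 = 139628)
K(F) = (2 + F)²
c(G) = 92
(S + (18*(-34))*64) + c(K(-8)) = (139628 + (18*(-34))*64) + 92 = (139628 - 612*64) + 92 = (139628 - 39168) + 92 = 100460 + 92 = 100552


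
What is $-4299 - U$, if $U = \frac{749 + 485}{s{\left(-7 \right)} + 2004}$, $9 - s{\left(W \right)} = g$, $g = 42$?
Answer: $- \frac{8474563}{1971} \approx -4299.6$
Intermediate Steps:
$s{\left(W \right)} = -33$ ($s{\left(W \right)} = 9 - 42 = -33$)
$U = \frac{1234}{1971}$ ($U = \frac{749 + 485}{-33 + 2004} = \frac{1234}{1971} \approx 0.62608$)
$-4299 - U = -4299 - \frac{1234}{1971} = - \frac{8474563}{1971}$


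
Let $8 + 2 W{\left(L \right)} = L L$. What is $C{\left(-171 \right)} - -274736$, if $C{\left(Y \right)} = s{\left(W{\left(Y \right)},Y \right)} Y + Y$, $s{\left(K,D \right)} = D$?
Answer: $303806$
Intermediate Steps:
$W{\left(L \right)} = -4 + \frac{L^{2}}{2}$ ($W{\left(L \right)} = -4 + \frac{L L}{2} = -4 + \frac{L^{2}}{2}$)
$C{\left(Y \right)} = Y + Y^{2}$ ($C{\left(Y \right)} = Y Y + Y = Y^{2} + Y = Y + Y^{2}$)
$C{\left(-171 \right)} - -274736 = - 171 \left(1 - 171\right) - -274736 = \left(-171\right) \left(-170\right) + 274736 = 29070 + 274736 = 303806$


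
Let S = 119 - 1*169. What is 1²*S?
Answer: -50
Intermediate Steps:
S = -50 (S = 119 - 169 = -50)
1²*S = 1²*(-50) = 1*(-50) = -50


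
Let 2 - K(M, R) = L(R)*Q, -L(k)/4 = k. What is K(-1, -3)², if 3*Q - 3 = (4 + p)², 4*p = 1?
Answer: 108241/16 ≈ 6765.1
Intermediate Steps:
p = ¼ (p = (¼)*1 = ¼ ≈ 0.25000)
L(k) = -4*k
Q = 337/48 (Q = 1 + (4 + ¼)²/3 = 1 + (17/4)²/3 = 1 + (⅓)*(289/16) = 1 + 289/48 = 337/48 ≈ 7.0208)
K(M, R) = 2 + 337*R/12 (K(M, R) = 2 - (-4*R)*337/48 = 2 - (-337)*R/12 = 2 + 337*R/12)
K(-1, -3)² = (2 + (337/12)*(-3))² = (2 - 337/4)² = (-329/4)² = 108241/16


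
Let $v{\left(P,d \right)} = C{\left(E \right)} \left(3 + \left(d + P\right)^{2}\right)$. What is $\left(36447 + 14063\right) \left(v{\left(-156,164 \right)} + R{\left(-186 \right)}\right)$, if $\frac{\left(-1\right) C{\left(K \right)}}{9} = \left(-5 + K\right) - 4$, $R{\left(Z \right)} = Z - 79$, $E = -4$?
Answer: $382562740$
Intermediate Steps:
$R{\left(Z \right)} = -79 + Z$ ($R{\left(Z \right)} = Z - 79 = -79 + Z$)
$C{\left(K \right)} = 81 - 9 K$ ($C{\left(K \right)} = - 9 \left(\left(-5 + K\right) - 4\right) = - 9 \left(-9 + K\right) = 81 - 9 K$)
$v{\left(P,d \right)} = 351 + 117 \left(P + d\right)^{2}$ ($v{\left(P,d \right)} = \left(81 - -36\right) \left(3 + \left(d + P\right)^{2}\right) = \left(81 + 36\right) \left(3 + \left(P + d\right)^{2}\right) = 117 \left(3 + \left(P + d\right)^{2}\right) = 351 + 117 \left(P + d\right)^{2}$)
$\left(36447 + 14063\right) \left(v{\left(-156,164 \right)} + R{\left(-186 \right)}\right) = \left(36447 + 14063\right) \left(\left(351 + 117 \left(-156 + 164\right)^{2}\right) - 265\right) = 50510 \left(\left(351 + 117 \cdot 8^{2}\right) - 265\right) = 50510 \left(\left(351 + 117 \cdot 64\right) - 265\right) = 50510 \left(\left(351 + 7488\right) - 265\right) = 50510 \left(7839 - 265\right) = 50510 \cdot 7574 = 382562740$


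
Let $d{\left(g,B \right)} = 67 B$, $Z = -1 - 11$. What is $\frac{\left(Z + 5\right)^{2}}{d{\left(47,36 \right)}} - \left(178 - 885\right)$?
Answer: $\frac{1705333}{2412} \approx 707.02$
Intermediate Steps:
$Z = -12$ ($Z = -1 - 11 = -12$)
$\frac{\left(Z + 5\right)^{2}}{d{\left(47,36 \right)}} - \left(178 - 885\right) = \frac{\left(-12 + 5\right)^{2}}{67 \cdot 36} - \left(178 - 885\right) = \frac{\left(-7\right)^{2}}{2412} - \left(178 - 885\right) = 49 \cdot \frac{1}{2412} - -707 = \frac{49}{2412} + 707 = \frac{1705333}{2412}$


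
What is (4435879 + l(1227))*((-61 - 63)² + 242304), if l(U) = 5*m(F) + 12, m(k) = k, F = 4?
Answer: 1143045546480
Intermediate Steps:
l(U) = 32 (l(U) = 5*4 + 12 = 20 + 12 = 32)
(4435879 + l(1227))*((-61 - 63)² + 242304) = (4435879 + 32)*((-61 - 63)² + 242304) = 4435911*((-124)² + 242304) = 4435911*(15376 + 242304) = 4435911*257680 = 1143045546480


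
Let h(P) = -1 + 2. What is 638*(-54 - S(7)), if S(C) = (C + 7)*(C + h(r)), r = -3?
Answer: -105908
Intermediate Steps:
h(P) = 1
S(C) = (1 + C)*(7 + C) (S(C) = (C + 7)*(C + 1) = (7 + C)*(1 + C) = (1 + C)*(7 + C))
638*(-54 - S(7)) = 638*(-54 - (7 + 7² + 8*7)) = 638*(-54 - (7 + 49 + 56)) = 638*(-54 - 1*112) = 638*(-54 - 112) = 638*(-166) = -105908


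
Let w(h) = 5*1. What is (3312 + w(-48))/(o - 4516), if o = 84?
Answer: -3317/4432 ≈ -0.74842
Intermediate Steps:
w(h) = 5
(3312 + w(-48))/(o - 4516) = (3312 + 5)/(84 - 4516) = 3317/(-4432) = 3317*(-1/4432) = -3317/4432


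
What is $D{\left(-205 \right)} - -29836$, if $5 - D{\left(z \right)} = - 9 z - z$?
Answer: $27791$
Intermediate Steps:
$D{\left(z \right)} = 5 + 10 z$ ($D{\left(z \right)} = 5 - \left(- 9 z - z\right) = 5 - - 10 z = 5 + 10 z$)
$D{\left(-205 \right)} - -29836 = \left(5 + 10 \left(-205\right)\right) - -29836 = \left(5 - 2050\right) + 29836 = -2045 + 29836 = 27791$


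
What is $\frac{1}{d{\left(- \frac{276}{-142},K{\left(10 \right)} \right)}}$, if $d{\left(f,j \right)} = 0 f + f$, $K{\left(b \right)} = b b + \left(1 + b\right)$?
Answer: $\frac{71}{138} \approx 0.51449$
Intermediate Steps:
$K{\left(b \right)} = 1 + b + b^{2}$ ($K{\left(b \right)} = b^{2} + \left(1 + b\right) = 1 + b + b^{2}$)
$d{\left(f,j \right)} = f$ ($d{\left(f,j \right)} = 0 + f = f$)
$\frac{1}{d{\left(- \frac{276}{-142},K{\left(10 \right)} \right)}} = \frac{1}{\left(-276\right) \frac{1}{-142}} = \frac{1}{\left(-276\right) \left(- \frac{1}{142}\right)} = \frac{1}{\frac{138}{71}} = \frac{71}{138}$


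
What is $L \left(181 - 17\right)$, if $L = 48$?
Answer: $7872$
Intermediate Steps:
$L \left(181 - 17\right) = 48 \left(181 - 17\right) = 48 \cdot 164 = 7872$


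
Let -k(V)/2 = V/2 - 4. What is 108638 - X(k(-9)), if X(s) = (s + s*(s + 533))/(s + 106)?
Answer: 13353107/123 ≈ 1.0856e+5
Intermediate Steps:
k(V) = 8 - V (k(V) = -2*(V/2 - 4) = -2*(-4 + V/2) = 8 - V)
X(s) = (s + s*(533 + s))/(106 + s)
108638 - X(k(-9)) = 108638 - (8 - 1*(-9))*(534 + (8 - 1*(-9)))/(106 + (8 - 1*(-9))) = 108638 - (8 + 9)*(534 + (8 + 9))/(106 + (8 + 9)) = 108638 - 17*(534 + 17)/(106 + 17) = 108638 - 17*551/123 = 108638 - 1*9367/123 = 108638 - 9367/123 = 13353107/123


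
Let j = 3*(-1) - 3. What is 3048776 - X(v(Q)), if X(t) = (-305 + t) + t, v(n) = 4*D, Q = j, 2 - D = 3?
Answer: 3049089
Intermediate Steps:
D = -1 (D = 2 - 1*3 = 2 - 3 = -1)
j = -6 (j = -3 - 3 = -6)
Q = -6
v(n) = -4 (v(n) = 4*(-1) = -4)
X(t) = -305 + 2*t
3048776 - X(v(Q)) = 3048776 - (-305 + 2*(-4)) = 3048776 - (-305 - 8) = 3048776 - 1*(-313) = 3048776 + 313 = 3049089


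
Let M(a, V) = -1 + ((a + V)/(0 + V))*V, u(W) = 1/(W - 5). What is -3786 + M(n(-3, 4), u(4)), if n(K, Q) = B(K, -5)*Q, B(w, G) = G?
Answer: -3808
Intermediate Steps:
u(W) = 1/(-5 + W)
n(K, Q) = -5*Q
M(a, V) = -1 + V + a (M(a, V) = -1 + ((V + a)/V)*V = -1 + (V + a) = -1 + V + a)
-3786 + M(n(-3, 4), u(4)) = -3786 + (-1 + 1/(-5 + 4) - 5*4) = -3786 + (-1 + 1/(-1) - 20) = -3786 + (-1 - 1 - 20) = -3786 - 22 = -3808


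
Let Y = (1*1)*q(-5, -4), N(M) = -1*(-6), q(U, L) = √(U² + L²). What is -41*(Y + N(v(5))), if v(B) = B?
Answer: -246 - 41*√41 ≈ -508.53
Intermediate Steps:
q(U, L) = √(L² + U²)
N(M) = 6
Y = √41 (Y = (1*1)*√((-4)² + (-5)²) = 1*√(16 + 25) = 1*√41 = √41 ≈ 6.4031)
-41*(Y + N(v(5))) = -41*(√41 + 6) = -41*(6 + √41) = -246 - 41*√41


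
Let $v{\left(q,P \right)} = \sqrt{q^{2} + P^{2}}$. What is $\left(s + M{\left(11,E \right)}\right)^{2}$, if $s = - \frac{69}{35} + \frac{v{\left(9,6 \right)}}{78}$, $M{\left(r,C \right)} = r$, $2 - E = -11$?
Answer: $\frac{5193737}{63700} + \frac{316 \sqrt{13}}{455} \approx 84.038$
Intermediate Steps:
$E = 13$ ($E = 2 - -11 = 2 + 11 = 13$)
$v{\left(q,P \right)} = \sqrt{P^{2} + q^{2}}$
$s = - \frac{69}{35} + \frac{\sqrt{13}}{26}$ ($s = - \frac{69}{35} + \frac{\sqrt{6^{2} + 9^{2}}}{78} = \left(-69\right) \frac{1}{35} + \sqrt{36 + 81} \cdot \frac{1}{78} = - \frac{69}{35} + \sqrt{117} \cdot \frac{1}{78} = - \frac{69}{35} + 3 \sqrt{13} \cdot \frac{1}{78} = - \frac{69}{35} + \frac{\sqrt{13}}{26} \approx -1.8328$)
$\left(s + M{\left(11,E \right)}\right)^{2} = \left(\left(- \frac{69}{35} + \frac{\sqrt{13}}{26}\right) + 11\right)^{2} = \left(\frac{316}{35} + \frac{\sqrt{13}}{26}\right)^{2}$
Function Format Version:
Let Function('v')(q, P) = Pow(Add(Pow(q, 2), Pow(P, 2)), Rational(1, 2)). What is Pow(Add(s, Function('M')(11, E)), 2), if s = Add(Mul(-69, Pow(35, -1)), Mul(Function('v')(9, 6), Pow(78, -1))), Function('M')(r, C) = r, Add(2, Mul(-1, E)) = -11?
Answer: Add(Rational(5193737, 63700), Mul(Rational(316, 455), Pow(13, Rational(1, 2)))) ≈ 84.038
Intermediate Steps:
E = 13 (E = Add(2, Mul(-1, -11)) = Add(2, 11) = 13)
Function('v')(q, P) = Pow(Add(Pow(P, 2), Pow(q, 2)), Rational(1, 2))
s = Add(Rational(-69, 35), Mul(Rational(1, 26), Pow(13, Rational(1, 2)))) (s = Add(Mul(-69, Pow(35, -1)), Mul(Pow(Add(Pow(6, 2), Pow(9, 2)), Rational(1, 2)), Pow(78, -1))) = Add(Mul(-69, Rational(1, 35)), Mul(Pow(Add(36, 81), Rational(1, 2)), Rational(1, 78))) = Add(Rational(-69, 35), Mul(Pow(117, Rational(1, 2)), Rational(1, 78))) = Add(Rational(-69, 35), Mul(Mul(3, Pow(13, Rational(1, 2))), Rational(1, 78))) = Add(Rational(-69, 35), Mul(Rational(1, 26), Pow(13, Rational(1, 2)))) ≈ -1.8328)
Pow(Add(s, Function('M')(11, E)), 2) = Pow(Add(Add(Rational(-69, 35), Mul(Rational(1, 26), Pow(13, Rational(1, 2)))), 11), 2) = Pow(Add(Rational(316, 35), Mul(Rational(1, 26), Pow(13, Rational(1, 2)))), 2)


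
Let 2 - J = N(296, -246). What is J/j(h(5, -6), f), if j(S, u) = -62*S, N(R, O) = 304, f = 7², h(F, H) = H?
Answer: -151/186 ≈ -0.81183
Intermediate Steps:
f = 49
J = -302 (J = 2 - 1*304 = 2 - 304 = -302)
J/j(h(5, -6), f) = -302/((-62*(-6))) = -302/372 = -302*1/372 = -151/186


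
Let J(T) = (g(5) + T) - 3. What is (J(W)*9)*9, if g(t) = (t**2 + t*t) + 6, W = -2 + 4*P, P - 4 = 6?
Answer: 7371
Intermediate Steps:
P = 10 (P = 4 + 6 = 10)
W = 38 (W = -2 + 4*10 = -2 + 40 = 38)
g(t) = 6 + 2*t**2 (g(t) = (t**2 + t**2) + 6 = 2*t**2 + 6 = 6 + 2*t**2)
J(T) = 53 + T (J(T) = ((6 + 2*5**2) + T) - 3 = ((6 + 2*25) + T) - 3 = ((6 + 50) + T) - 3 = (56 + T) - 3 = 53 + T)
(J(W)*9)*9 = ((53 + 38)*9)*9 = (91*9)*9 = 819*9 = 7371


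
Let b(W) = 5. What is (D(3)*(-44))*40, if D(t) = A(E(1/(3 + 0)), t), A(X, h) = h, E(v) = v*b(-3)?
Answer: -5280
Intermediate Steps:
E(v) = 5*v (E(v) = v*5 = 5*v)
D(t) = t
(D(3)*(-44))*40 = (3*(-44))*40 = -132*40 = -5280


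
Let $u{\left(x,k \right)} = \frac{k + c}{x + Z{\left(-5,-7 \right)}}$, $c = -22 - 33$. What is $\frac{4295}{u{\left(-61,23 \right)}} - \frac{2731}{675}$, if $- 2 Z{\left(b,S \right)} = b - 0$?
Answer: $\frac{339022841}{43200} \approx 7847.8$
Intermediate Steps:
$Z{\left(b,S \right)} = - \frac{b}{2}$ ($Z{\left(b,S \right)} = - \frac{b - 0}{2} = - \frac{b + 0}{2} = - \frac{b}{2}$)
$c = -55$ ($c = -22 - 33 = -55$)
$u{\left(x,k \right)} = \frac{-55 + k}{\frac{5}{2} + x}$ ($u{\left(x,k \right)} = \frac{k - 55}{x - - \frac{5}{2}} = \frac{-55 + k}{x + \frac{5}{2}} = \frac{-55 + k}{\frac{5}{2} + x}$)
$\frac{4295}{u{\left(-61,23 \right)}} - \frac{2731}{675} = \frac{4295}{2 \frac{1}{5 + 2 \left(-61\right)} \left(-55 + 23\right)} - \frac{2731}{675} = \frac{4295}{2 \frac{1}{5 - 122} \left(-32\right)} - \frac{2731}{675} = \frac{4295}{2 \frac{1}{-117} \left(-32\right)} - \frac{2731}{675} = \frac{4295}{2 \left(- \frac{1}{117}\right) \left(-32\right)} - \frac{2731}{675} = \frac{4295}{\frac{64}{117}} - \frac{2731}{675} = 4295 \cdot \frac{117}{64} - \frac{2731}{675} = \frac{502515}{64} - \frac{2731}{675} = \frac{339022841}{43200}$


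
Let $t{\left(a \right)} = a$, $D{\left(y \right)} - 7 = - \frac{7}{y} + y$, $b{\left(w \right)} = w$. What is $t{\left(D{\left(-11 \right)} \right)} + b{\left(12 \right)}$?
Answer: $\frac{95}{11} \approx 8.6364$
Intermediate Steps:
$D{\left(y \right)} = 7 + y - \frac{7}{y}$ ($D{\left(y \right)} = 7 + \left(- \frac{7}{y} + y\right) = 7 + \left(y - \frac{7}{y}\right) = 7 + y - \frac{7}{y}$)
$t{\left(D{\left(-11 \right)} \right)} + b{\left(12 \right)} = \left(7 - 11 - \frac{7}{-11}\right) + 12 = \left(7 - 11 - - \frac{7}{11}\right) + 12 = \left(7 - 11 + \frac{7}{11}\right) + 12 = - \frac{37}{11} + 12 = \frac{95}{11}$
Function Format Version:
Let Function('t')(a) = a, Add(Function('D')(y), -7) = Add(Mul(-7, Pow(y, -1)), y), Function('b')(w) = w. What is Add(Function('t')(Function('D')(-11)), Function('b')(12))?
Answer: Rational(95, 11) ≈ 8.6364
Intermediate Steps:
Function('D')(y) = Add(7, y, Mul(-7, Pow(y, -1))) (Function('D')(y) = Add(7, Add(Mul(-7, Pow(y, -1)), y)) = Add(7, Add(y, Mul(-7, Pow(y, -1)))) = Add(7, y, Mul(-7, Pow(y, -1))))
Add(Function('t')(Function('D')(-11)), Function('b')(12)) = Add(Add(7, -11, Mul(-7, Pow(-11, -1))), 12) = Add(Add(7, -11, Mul(-7, Rational(-1, 11))), 12) = Add(Add(7, -11, Rational(7, 11)), 12) = Add(Rational(-37, 11), 12) = Rational(95, 11)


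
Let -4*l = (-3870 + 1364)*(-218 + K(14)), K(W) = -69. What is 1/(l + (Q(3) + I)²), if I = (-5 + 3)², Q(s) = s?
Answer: -2/359513 ≈ -5.5631e-6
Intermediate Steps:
I = 4 (I = (-2)² = 4)
l = -359611/2 (l = -(-3870 + 1364)*(-218 - 69)/4 = -(-1253)*(-287)/2 = -¼*719222 = -359611/2 ≈ -1.7981e+5)
1/(l + (Q(3) + I)²) = 1/(-359611/2 + (3 + 4)²) = 1/(-359611/2 + 7²) = 1/(-359611/2 + 49) = 1/(-359513/2) = -2/359513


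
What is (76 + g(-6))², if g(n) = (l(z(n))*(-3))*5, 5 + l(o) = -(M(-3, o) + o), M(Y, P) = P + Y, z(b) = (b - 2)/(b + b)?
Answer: 15876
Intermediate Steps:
z(b) = (-2 + b)/(2*b) (z(b) = (-2 + b)/((2*b)) = (-2 + b)*(1/(2*b)) = (-2 + b)/(2*b))
l(o) = -2 - 2*o (l(o) = -5 - ((o - 3) + o) = -5 - ((-3 + o) + o) = -5 - (-3 + 2*o) = -5 + (3 - 2*o) = -2 - 2*o)
g(n) = 30 + 15*(-2 + n)/n (g(n) = ((-2 - (-2 + n)/n)*(-3))*5 = (6 + 3*(-2 + n)/n)*5 = 30 + 15*(-2 + n)/n)
(76 + g(-6))² = (76 + (45 - 30/(-6)))² = (76 + (45 - 30*(-⅙)))² = (76 + (45 + 5))² = (76 + 50)² = 126² = 15876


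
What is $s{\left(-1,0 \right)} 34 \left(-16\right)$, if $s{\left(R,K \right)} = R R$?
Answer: $-544$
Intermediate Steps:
$s{\left(R,K \right)} = R^{2}$
$s{\left(-1,0 \right)} 34 \left(-16\right) = \left(-1\right)^{2} \cdot 34 \left(-16\right) = 1 \cdot 34 \left(-16\right) = 34 \left(-16\right) = -544$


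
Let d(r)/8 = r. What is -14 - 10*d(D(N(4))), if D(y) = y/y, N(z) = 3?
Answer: -94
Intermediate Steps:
D(y) = 1
d(r) = 8*r
-14 - 10*d(D(N(4))) = -14 - 80 = -94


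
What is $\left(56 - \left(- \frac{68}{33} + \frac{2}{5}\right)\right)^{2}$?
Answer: $\frac{90516196}{27225} \approx 3324.7$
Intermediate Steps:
$\left(56 - \left(- \frac{68}{33} + \frac{2}{5}\right)\right)^{2} = \left(56 - - \frac{274}{165}\right)^{2} = \left(56 + \left(- \frac{2}{5} + \frac{68}{33}\right)\right)^{2} = \left(56 + \frac{274}{165}\right)^{2} = \left(\frac{9514}{165}\right)^{2} = \frac{90516196}{27225}$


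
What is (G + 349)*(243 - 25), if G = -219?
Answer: 28340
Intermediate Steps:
(G + 349)*(243 - 25) = (-219 + 349)*(243 - 25) = 130*218 = 28340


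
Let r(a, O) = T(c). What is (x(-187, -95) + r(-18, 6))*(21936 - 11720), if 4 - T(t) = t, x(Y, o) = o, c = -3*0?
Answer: -929656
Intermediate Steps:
c = 0
T(t) = 4 - t
r(a, O) = 4 (r(a, O) = 4 - 1*0 = 4 + 0 = 4)
(x(-187, -95) + r(-18, 6))*(21936 - 11720) = (-95 + 4)*(21936 - 11720) = -91*10216 = -929656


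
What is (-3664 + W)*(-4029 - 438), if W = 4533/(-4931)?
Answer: 80726359839/4931 ≈ 1.6371e+7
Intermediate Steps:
W = -4533/4931 (W = 4533*(-1/4931) = -4533/4931 ≈ -0.91929)
(-3664 + W)*(-4029 - 438) = (-3664 - 4533/4931)*(-4029 - 438) = -18071717/4931*(-4467) = 80726359839/4931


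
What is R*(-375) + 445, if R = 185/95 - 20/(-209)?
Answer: -67120/209 ≈ -321.15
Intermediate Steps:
R = 427/209 (R = 185*(1/95) - 20*(-1/209) = 37/19 + 20/209 = 427/209 ≈ 2.0431)
R*(-375) + 445 = (427/209)*(-375) + 445 = -160125/209 + 445 = -67120/209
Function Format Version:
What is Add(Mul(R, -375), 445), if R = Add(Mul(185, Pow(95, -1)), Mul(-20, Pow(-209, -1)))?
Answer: Rational(-67120, 209) ≈ -321.15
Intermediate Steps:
R = Rational(427, 209) (R = Add(Mul(185, Rational(1, 95)), Mul(-20, Rational(-1, 209))) = Add(Rational(37, 19), Rational(20, 209)) = Rational(427, 209) ≈ 2.0431)
Add(Mul(R, -375), 445) = Add(Mul(Rational(427, 209), -375), 445) = Add(Rational(-160125, 209), 445) = Rational(-67120, 209)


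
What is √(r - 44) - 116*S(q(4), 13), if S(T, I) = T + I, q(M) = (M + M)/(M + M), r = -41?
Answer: -1624 + I*√85 ≈ -1624.0 + 9.2195*I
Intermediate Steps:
q(M) = 1 (q(M) = (2*M)/((2*M)) = (2*M)*(1/(2*M)) = 1)
S(T, I) = I + T
√(r - 44) - 116*S(q(4), 13) = √(-41 - 44) - 116*(13 + 1) = √(-85) - 116*14 = I*√85 - 1624 = -1624 + I*√85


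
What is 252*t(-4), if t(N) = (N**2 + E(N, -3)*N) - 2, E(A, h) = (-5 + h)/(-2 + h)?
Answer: 9576/5 ≈ 1915.2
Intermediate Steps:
E(A, h) = (-5 + h)/(-2 + h)
t(N) = -2 + N**2 + 8*N/5 (t(N) = (N**2 + ((-5 - 3)/(-2 - 3))*N) - 2 = (N**2 + (-8/(-5))*N) - 2 = (N**2 + (-1/5*(-8))*N) - 2 = (N**2 + 8*N/5) - 2 = -2 + N**2 + 8*N/5)
252*t(-4) = 252*(-2 + (-4)**2 + (8/5)*(-4)) = 252*(-2 + 16 - 32/5) = 252*(38/5) = 9576/5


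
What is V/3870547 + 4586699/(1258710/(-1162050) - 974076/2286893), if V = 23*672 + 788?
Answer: -82769129955828292288149/27232761971050693 ≈ -3.0393e+6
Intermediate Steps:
V = 16244 (V = 15456 + 788 = 16244)
V/3870547 + 4586699/(1258710/(-1162050) - 974076/2286893) = 16244/3870547 + 4586699/(1258710/(-1162050) - 974076/2286893) = 16244*(1/3870547) + 4586699/(1258710*(-1/1162050) - 974076*1/2286893) = 16244/3870547 + 4586699/(-41957/38735 - 974076/2286893) = 16244/3870547 + 4586699/(-133682003461/88582800355) = 16244/3870547 + 4586699*(-88582800355/133682003461) = 16244/3870547 - 406302641805478145/133682003461 = -82769129955828292288149/27232761971050693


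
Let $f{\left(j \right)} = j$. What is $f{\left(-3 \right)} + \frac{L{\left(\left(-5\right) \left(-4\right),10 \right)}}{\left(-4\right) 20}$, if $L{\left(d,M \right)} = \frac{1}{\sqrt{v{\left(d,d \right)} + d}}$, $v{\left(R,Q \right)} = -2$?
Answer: $-3 - \frac{\sqrt{2}}{480} \approx -3.0029$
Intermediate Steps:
$L{\left(d,M \right)} = \frac{1}{\sqrt{-2 + d}}$
$f{\left(-3 \right)} + \frac{L{\left(\left(-5\right) \left(-4\right),10 \right)}}{\left(-4\right) 20} = -3 + \frac{1}{\left(-4\right) 20 \sqrt{-2 - -20}} = -3 + \frac{1}{\left(-80\right) \sqrt{-2 + 20}} = -3 - \frac{1}{80 \cdot 3 \sqrt{2}} = -3 - \frac{\frac{1}{6} \sqrt{2}}{80} = -3 - \frac{\sqrt{2}}{480}$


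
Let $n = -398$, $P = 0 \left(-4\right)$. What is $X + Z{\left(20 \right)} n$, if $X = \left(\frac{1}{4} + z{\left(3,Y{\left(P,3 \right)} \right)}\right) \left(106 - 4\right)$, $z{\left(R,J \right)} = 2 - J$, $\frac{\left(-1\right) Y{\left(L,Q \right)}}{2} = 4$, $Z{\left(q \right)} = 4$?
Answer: $- \frac{1093}{2} \approx -546.5$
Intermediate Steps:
$P = 0$
$Y{\left(L,Q \right)} = -8$ ($Y{\left(L,Q \right)} = \left(-2\right) 4 = -8$)
$X = \frac{2091}{2}$ ($X = \left(\frac{1}{4} + \left(2 - -8\right)\right) \left(106 - 4\right) = \left(\frac{1}{4} + \left(2 + 8\right)\right) 102 = \left(\frac{1}{4} + 10\right) 102 = \frac{41}{4} \cdot 102 = \frac{2091}{2} \approx 1045.5$)
$X + Z{\left(20 \right)} n = \frac{2091}{2} + 4 \left(-398\right) = \frac{2091}{2} - 1592 = - \frac{1093}{2}$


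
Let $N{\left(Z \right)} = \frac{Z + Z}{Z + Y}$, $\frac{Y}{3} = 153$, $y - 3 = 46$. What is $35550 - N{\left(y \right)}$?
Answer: $\frac{9029651}{254} \approx 35550.0$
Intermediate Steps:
$y = 49$ ($y = 3 + 46 = 49$)
$Y = 459$ ($Y = 3 \cdot 153 = 459$)
$N{\left(Z \right)} = \frac{2 Z}{459 + Z}$ ($N{\left(Z \right)} = \frac{Z + Z}{Z + 459} = \frac{2 Z}{459 + Z}$)
$35550 - N{\left(y \right)} = 35550 - 2 \cdot 49 \frac{1}{459 + 49} = 35550 - 2 \cdot 49 \cdot \frac{1}{508} = 35550 - \frac{49}{254} = \frac{9029651}{254}$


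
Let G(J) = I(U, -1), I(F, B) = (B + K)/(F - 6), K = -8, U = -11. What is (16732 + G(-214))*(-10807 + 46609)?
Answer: 599058018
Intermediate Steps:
I(F, B) = (-8 + B)/(-6 + F) (I(F, B) = (B - 8)/(F - 6) = (-8 + B)/(-6 + F))
G(J) = 9/17 (G(J) = (-8 - 1)/(-6 - 11) = -9/(-17) = -1/17*(-9) = 9/17)
(16732 + G(-214))*(-10807 + 46609) = (16732 + 9/17)*(-10807 + 46609) = (284453/17)*35802 = 599058018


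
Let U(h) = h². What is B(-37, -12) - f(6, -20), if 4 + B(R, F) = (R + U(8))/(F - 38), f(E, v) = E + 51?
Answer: -3077/50 ≈ -61.540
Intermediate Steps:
f(E, v) = 51 + E
B(R, F) = -4 + (64 + R)/(-38 + F) (B(R, F) = -4 + (R + 8²)/(F - 38) = -4 + (R + 64)/(-38 + F) = -4 + (64 + R)/(-38 + F))
B(-37, -12) - f(6, -20) = (216 - 37 - 4*(-12))/(-38 - 12) - (51 + 6) = (216 - 37 + 48)/(-50) - 1*57 = -1/50*227 - 57 = -227/50 - 57 = -3077/50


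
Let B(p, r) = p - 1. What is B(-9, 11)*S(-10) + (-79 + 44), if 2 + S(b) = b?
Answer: 85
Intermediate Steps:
B(p, r) = -1 + p
S(b) = -2 + b
B(-9, 11)*S(-10) + (-79 + 44) = (-1 - 9)*(-2 - 10) + (-79 + 44) = -10*(-12) - 35 = 120 - 35 = 85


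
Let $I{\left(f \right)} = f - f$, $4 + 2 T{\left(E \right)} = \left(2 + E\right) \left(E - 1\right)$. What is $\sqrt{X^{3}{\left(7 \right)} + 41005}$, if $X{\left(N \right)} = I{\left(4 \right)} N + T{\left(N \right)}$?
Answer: $\sqrt{56630} \approx 237.97$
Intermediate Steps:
$T{\left(E \right)} = -2 + \frac{\left(-1 + E\right) \left(2 + E\right)}{2}$ ($T{\left(E \right)} = -2 + \frac{\left(2 + E\right) \left(E - 1\right)}{2} = -2 + \frac{\left(2 + E\right) \left(-1 + E\right)}{2} = -2 + \frac{\left(-1 + E\right) \left(2 + E\right)}{2}$)
$I{\left(f \right)} = 0$
$X{\left(N \right)} = -3 + \frac{N}{2} + \frac{N^{2}}{2}$ ($X{\left(N \right)} = 0 N + \left(-3 + \frac{N}{2} + \frac{N^{2}}{2}\right) = 0 + \left(-3 + \frac{N}{2} + \frac{N^{2}}{2}\right) = -3 + \frac{N}{2} + \frac{N^{2}}{2}$)
$\sqrt{X^{3}{\left(7 \right)} + 41005} = \sqrt{\left(-3 + \frac{1}{2} \cdot 7 + \frac{7^{2}}{2}\right)^{3} + 41005} = \sqrt{\left(-3 + \frac{7}{2} + \frac{1}{2} \cdot 49\right)^{3} + 41005} = \sqrt{\left(-3 + \frac{7}{2} + \frac{49}{2}\right)^{3} + 41005} = \sqrt{25^{3} + 41005} = \sqrt{15625 + 41005} = \sqrt{56630}$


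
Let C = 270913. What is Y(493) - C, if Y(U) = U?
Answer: -270420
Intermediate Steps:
Y(493) - C = 493 - 1*270913 = 493 - 270913 = -270420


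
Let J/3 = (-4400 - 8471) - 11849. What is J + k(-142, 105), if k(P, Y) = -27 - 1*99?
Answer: -74286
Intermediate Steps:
k(P, Y) = -126 (k(P, Y) = -27 - 99 = -126)
J = -74160 (J = 3*((-4400 - 8471) - 11849) = 3*(-12871 - 11849) = 3*(-24720) = -74160)
J + k(-142, 105) = -74160 - 126 = -74286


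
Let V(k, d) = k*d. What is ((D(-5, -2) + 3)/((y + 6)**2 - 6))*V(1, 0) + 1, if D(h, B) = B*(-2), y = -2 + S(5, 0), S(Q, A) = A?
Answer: 1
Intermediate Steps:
V(k, d) = d*k
y = -2 (y = -2 + 0 = -2)
D(h, B) = -2*B
((D(-5, -2) + 3)/((y + 6)**2 - 6))*V(1, 0) + 1 = ((-2*(-2) + 3)/((-2 + 6)**2 - 6))*(0*1) + 1 = ((4 + 3)/(4**2 - 6))*0 + 1 = (7/(16 - 6))*0 + 1 = (7/10)*0 + 1 = 0 + 1 = 1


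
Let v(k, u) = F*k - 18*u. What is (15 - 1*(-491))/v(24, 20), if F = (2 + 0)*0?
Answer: -253/180 ≈ -1.4056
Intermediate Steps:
F = 0 (F = 2*0 = 0)
v(k, u) = -18*u (v(k, u) = 0*k - 18*u = 0 - 18*u = -18*u)
(15 - 1*(-491))/v(24, 20) = (15 - 1*(-491))/((-18*20)) = (15 + 491)/(-360) = 506*(-1/360) = -253/180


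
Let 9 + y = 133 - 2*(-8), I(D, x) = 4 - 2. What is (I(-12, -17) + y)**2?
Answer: 20164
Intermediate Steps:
I(D, x) = 2
y = 140 (y = -9 + (133 - 2*(-8)) = -9 + (133 + 16) = -9 + 149 = 140)
(I(-12, -17) + y)**2 = (2 + 140)**2 = 142**2 = 20164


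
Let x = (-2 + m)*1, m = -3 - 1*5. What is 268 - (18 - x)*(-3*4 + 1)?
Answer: 576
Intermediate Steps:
m = -8 (m = -3 - 5 = -8)
x = -10 (x = (-2 - 8)*1 = -10*1 = -10)
268 - (18 - x)*(-3*4 + 1) = 268 - (18 - 1*(-10))*(-3*4 + 1) = 268 - (18 + 10)*(-12 + 1) = 268 - 28*(-11) = 268 - 1*(-308) = 268 + 308 = 576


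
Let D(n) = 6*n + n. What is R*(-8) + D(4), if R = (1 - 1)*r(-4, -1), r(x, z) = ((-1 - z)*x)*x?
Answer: 28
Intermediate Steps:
r(x, z) = x²*(-1 - z) (r(x, z) = (x*(-1 - z))*x = x²*(-1 - z))
R = 0 (R = (1 - 1)*((-4)²*(-1 - 1*(-1))) = 0*(16*(-1 + 1)) = 0*(16*0) = 0*0 = 0)
D(n) = 7*n
R*(-8) + D(4) = 0*(-8) + 7*4 = 0 + 28 = 28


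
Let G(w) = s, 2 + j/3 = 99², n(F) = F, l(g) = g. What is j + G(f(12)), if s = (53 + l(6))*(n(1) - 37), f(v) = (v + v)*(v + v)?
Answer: 27273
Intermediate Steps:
f(v) = 4*v² (f(v) = (2*v)*(2*v) = 4*v²)
j = 29397 (j = -6 + 3*99² = -6 + 3*9801 = -6 + 29403 = 29397)
s = -2124 (s = (53 + 6)*(1 - 37) = 59*(-36) = -2124)
G(w) = -2124
j + G(f(12)) = 29397 - 2124 = 27273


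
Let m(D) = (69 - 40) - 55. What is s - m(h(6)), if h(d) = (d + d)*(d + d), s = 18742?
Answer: 18768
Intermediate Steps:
h(d) = 4*d² (h(d) = (2*d)*(2*d) = 4*d²)
m(D) = -26 (m(D) = 29 - 55 = -26)
s - m(h(6)) = 18742 - 1*(-26) = 18742 + 26 = 18768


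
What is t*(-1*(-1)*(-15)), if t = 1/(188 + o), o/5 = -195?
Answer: 15/787 ≈ 0.019060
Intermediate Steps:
o = -975 (o = 5*(-195) = -975)
t = -1/787 (t = 1/(188 - 975) = 1/(-787) = -1/787 ≈ -0.0012706)
t*(-1*(-1)*(-15)) = -(-1*(-1))*(-15)/787 = -(-15)/787 = -1/787*(-15) = 15/787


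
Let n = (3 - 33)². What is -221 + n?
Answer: 679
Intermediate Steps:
n = 900 (n = (-30)² = 900)
-221 + n = -221 + 900 = 679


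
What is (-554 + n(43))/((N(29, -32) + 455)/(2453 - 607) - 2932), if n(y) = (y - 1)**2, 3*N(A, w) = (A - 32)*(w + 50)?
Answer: -446732/1082407 ≈ -0.41272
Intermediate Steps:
N(A, w) = (-32 + A)*(50 + w)/3 (N(A, w) = ((A - 32)*(w + 50))/3 = ((-32 + A)*(50 + w))/3 = (-32 + A)*(50 + w)/3)
n(y) = (-1 + y)**2
(-554 + n(43))/((N(29, -32) + 455)/(2453 - 607) - 2932) = (-554 + (-1 + 43)**2)/(((-1600/3 - 32/3*(-32) + (50/3)*29 + (1/3)*29*(-32)) + 455)/(2453 - 607) - 2932) = (-554 + 42**2)/(((-1600/3 + 1024/3 + 1450/3 - 928/3) + 455)/1846 - 2932) = (-554 + 1764)/((-18 + 455)*(1/1846) - 2932) = 1210/(437*(1/1846) - 2932) = 1210/(437/1846 - 2932) = 1210/(-5412035/1846) = 1210*(-1846/5412035) = -446732/1082407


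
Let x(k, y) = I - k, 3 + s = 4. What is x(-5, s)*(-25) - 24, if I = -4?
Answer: -49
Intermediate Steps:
s = 1 (s = -3 + 4 = 1)
x(k, y) = -4 - k
x(-5, s)*(-25) - 24 = (-4 - 1*(-5))*(-25) - 24 = (-4 + 5)*(-25) - 24 = 1*(-25) - 24 = -25 - 24 = -49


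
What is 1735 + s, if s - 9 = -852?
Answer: 892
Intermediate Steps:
s = -843 (s = 9 - 852 = -843)
1735 + s = 1735 - 843 = 892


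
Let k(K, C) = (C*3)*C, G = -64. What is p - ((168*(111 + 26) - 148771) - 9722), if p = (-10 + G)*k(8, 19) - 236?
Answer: 55099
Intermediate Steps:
k(K, C) = 3*C**2 (k(K, C) = (3*C)*C = 3*C**2)
p = -80378 (p = (-10 - 64)*(3*19**2) - 236 = -222*361 - 236 = -74*1083 - 236 = -80142 - 236 = -80378)
p - ((168*(111 + 26) - 148771) - 9722) = -80378 - ((168*(111 + 26) - 148771) - 9722) = -80378 - ((168*137 - 148771) - 9722) = -80378 - ((23016 - 148771) - 9722) = -80378 - (-125755 - 9722) = -80378 - 1*(-135477) = -80378 + 135477 = 55099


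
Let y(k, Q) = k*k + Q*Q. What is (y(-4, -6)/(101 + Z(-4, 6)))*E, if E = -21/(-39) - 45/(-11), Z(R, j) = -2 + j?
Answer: 2648/1155 ≈ 2.2926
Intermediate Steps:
y(k, Q) = Q² + k² (y(k, Q) = k² + Q² = Q² + k²)
E = 662/143 (E = -21*(-1/39) - 45*(-1/11) = 7/13 + 45/11 = 662/143 ≈ 4.6294)
(y(-4, -6)/(101 + Z(-4, 6)))*E = (((-6)² + (-4)²)/(101 + (-2 + 6)))*(662/143) = ((36 + 16)/(101 + 4))*(662/143) = (52/105)*(662/143) = 2648/1155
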